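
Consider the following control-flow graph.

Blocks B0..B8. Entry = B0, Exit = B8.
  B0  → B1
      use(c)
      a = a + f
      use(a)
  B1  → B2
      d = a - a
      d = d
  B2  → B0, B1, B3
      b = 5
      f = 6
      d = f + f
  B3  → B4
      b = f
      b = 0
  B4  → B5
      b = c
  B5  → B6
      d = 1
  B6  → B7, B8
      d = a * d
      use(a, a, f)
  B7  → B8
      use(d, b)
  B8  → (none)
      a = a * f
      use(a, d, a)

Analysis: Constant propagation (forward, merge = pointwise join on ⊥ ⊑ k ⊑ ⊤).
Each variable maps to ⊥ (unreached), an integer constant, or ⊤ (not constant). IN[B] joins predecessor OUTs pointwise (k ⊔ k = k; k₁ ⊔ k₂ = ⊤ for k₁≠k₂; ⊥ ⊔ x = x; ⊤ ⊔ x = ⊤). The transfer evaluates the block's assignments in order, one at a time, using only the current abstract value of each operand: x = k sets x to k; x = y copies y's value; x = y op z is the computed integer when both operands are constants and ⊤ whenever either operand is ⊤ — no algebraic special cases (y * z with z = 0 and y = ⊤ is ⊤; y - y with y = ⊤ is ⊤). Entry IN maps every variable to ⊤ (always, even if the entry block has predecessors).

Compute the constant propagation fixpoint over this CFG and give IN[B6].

Answer: {a: ⊤, b: ⊤, c: ⊤, d: 1, e: ⊤, f: 6}

Trace:
Per-block solution:
  B0: | IN=(all ⊤) | OUT=(all ⊤)
  B1: | IN=(all ⊤) | OUT=(all ⊤)
  B2: | IN=(all ⊤) | OUT={b:5, d:12, f:6; rest ⊤}
  B3: | IN={b:5, d:12, f:6; rest ⊤} | OUT={b:0, d:12, f:6; rest ⊤}
  B4: | IN={b:0, d:12, f:6; rest ⊤} | OUT={d:12, f:6; rest ⊤}
  B5: | IN={d:12, f:6; rest ⊤} | OUT={d:1, f:6; rest ⊤}
  B6: | IN={d:1, f:6; rest ⊤} | OUT={f:6; rest ⊤}
  B7: | IN={f:6; rest ⊤} | OUT={f:6; rest ⊤}
  B8: | IN={f:6; rest ⊤} | OUT={f:6; rest ⊤}

Merge at B6: IN[B6] = OUT[B5] = {a: ⊤, b: ⊤, c: ⊤, d: 1, e: ⊤, f: 6}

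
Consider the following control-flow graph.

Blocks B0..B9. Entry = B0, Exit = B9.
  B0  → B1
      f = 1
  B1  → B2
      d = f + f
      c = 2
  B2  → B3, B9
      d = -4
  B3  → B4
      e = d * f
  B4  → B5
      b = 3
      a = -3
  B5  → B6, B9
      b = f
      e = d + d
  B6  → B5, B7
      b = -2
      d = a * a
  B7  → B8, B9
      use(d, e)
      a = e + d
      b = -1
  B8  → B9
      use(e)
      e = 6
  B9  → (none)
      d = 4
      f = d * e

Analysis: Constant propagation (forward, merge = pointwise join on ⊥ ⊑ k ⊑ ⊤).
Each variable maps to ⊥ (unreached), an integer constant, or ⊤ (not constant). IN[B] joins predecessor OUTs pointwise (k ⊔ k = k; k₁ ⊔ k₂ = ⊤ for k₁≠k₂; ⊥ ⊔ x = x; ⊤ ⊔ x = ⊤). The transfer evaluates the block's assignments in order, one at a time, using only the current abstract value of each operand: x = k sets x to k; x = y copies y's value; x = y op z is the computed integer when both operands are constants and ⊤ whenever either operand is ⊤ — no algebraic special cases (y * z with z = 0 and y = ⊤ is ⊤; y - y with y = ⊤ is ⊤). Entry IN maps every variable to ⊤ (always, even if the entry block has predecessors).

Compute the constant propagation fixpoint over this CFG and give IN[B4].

Per-block solution:
  B0:   IN=(all ⊤)   OUT={f:1; rest ⊤}
  B1:   IN={f:1; rest ⊤}   OUT={c:2, d:2, f:1; rest ⊤}
  B2:   IN={c:2, d:2, f:1; rest ⊤}   OUT={c:2, d:-4, f:1; rest ⊤}
  B3:   IN={c:2, d:-4, f:1; rest ⊤}   OUT={c:2, d:-4, e:-4, f:1; rest ⊤}
  B4:   IN={c:2, d:-4, e:-4, f:1; rest ⊤}   OUT={a:-3, b:3, c:2, d:-4, e:-4, f:1; rest ⊤}
  B5:   IN={a:-3, c:2, f:1; rest ⊤}   OUT={a:-3, b:1, c:2, f:1; rest ⊤}
  B6:   IN={a:-3, b:1, c:2, f:1; rest ⊤}   OUT={a:-3, b:-2, c:2, d:9, f:1; rest ⊤}
  B7:   IN={a:-3, b:-2, c:2, d:9, f:1; rest ⊤}   OUT={b:-1, c:2, d:9, f:1; rest ⊤}
  B8:   IN={b:-1, c:2, d:9, f:1; rest ⊤}   OUT={b:-1, c:2, d:9, e:6, f:1; rest ⊤}
  B9:   IN={c:2, f:1; rest ⊤}   OUT={c:2, d:4; rest ⊤}

Merge at B4: IN[B4] = OUT[B3] = {a: ⊤, b: ⊤, c: 2, d: -4, e: -4, f: 1}

Answer: {a: ⊤, b: ⊤, c: 2, d: -4, e: -4, f: 1}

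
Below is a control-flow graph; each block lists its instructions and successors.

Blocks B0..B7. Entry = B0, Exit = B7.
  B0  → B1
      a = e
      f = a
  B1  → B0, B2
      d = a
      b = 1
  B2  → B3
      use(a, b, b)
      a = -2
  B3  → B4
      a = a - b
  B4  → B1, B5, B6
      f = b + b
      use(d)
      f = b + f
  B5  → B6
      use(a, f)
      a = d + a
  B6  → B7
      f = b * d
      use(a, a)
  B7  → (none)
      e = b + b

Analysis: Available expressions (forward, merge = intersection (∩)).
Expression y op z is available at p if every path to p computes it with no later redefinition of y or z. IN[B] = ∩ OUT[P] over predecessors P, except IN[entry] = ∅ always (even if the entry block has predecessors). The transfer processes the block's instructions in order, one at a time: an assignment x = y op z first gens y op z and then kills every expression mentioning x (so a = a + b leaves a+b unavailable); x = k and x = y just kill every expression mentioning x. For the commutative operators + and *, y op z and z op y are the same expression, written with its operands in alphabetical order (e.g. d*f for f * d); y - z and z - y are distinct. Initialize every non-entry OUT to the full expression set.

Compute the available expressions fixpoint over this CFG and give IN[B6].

Answer: {b+b}

Trace:
Converged values:
  B0:   IN={}   OUT={}
  B1:   IN={}   OUT={}
  B2:   IN={}   OUT={}
  B3:   IN={}   OUT={}
  B4:   IN={}   OUT={b+b}
  B5:   IN={b+b}   OUT={b+b}
  B6:   IN={b+b}   OUT={b*d, b+b}
  B7:   IN={b*d, b+b}   OUT={b*d, b+b}

Merge at B6: IN[B6] = OUT[B4] ∩ OUT[B5] = {b+b}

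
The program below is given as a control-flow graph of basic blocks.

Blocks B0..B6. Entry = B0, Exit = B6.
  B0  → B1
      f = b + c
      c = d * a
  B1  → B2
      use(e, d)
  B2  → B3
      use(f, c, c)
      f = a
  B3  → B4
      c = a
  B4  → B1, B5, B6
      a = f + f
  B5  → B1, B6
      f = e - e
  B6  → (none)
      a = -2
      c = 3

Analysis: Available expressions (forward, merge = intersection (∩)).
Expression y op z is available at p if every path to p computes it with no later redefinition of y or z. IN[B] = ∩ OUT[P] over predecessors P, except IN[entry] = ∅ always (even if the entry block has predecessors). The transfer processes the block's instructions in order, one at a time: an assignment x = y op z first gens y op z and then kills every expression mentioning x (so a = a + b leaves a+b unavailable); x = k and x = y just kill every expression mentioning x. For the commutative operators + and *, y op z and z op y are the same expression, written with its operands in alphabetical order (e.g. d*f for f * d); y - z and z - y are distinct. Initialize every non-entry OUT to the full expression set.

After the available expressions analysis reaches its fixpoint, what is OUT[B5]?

Answer: {e-e}

Trace:
Fixpoint table:
  B0: | IN={} | OUT={a*d}
  B1: | IN={} | OUT={}
  B2: | IN={} | OUT={}
  B3: | IN={} | OUT={}
  B4: | IN={} | OUT={f+f}
  B5: | IN={f+f} | OUT={e-e}
  B6: | IN={} | OUT={}

Merge at B5: IN[B5] = OUT[B4] = {f+f}
Applying B5's transfer function to that IN value gives OUT[B5] (row B5 above).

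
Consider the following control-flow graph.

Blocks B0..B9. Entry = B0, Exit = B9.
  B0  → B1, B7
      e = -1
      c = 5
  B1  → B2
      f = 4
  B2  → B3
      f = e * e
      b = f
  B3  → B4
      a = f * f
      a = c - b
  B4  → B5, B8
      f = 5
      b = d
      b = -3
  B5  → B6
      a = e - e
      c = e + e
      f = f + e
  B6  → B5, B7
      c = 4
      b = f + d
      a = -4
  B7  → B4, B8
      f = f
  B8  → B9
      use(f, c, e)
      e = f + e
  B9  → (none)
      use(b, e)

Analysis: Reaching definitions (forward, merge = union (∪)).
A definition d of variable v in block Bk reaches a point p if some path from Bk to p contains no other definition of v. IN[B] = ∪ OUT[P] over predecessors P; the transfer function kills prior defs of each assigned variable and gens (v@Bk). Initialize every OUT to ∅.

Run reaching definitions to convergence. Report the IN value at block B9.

Fixpoint table:
  B0:   IN={}   OUT={c@B0, e@B0}
  B1:   IN={c@B0, e@B0}   OUT={c@B0, e@B0, f@B1}
  B2:   IN={c@B0, e@B0, f@B1}   OUT={b@B2, c@B0, e@B0, f@B2}
  B3:   IN={b@B2, c@B0, e@B0, f@B2}   OUT={a@B3, b@B2, c@B0, e@B0, f@B2}
  B4:   IN={a@B3, a@B6, b@B2, b@B6, c@B0, c@B6, e@B0, f@B2, f@B7}   OUT={a@B3, a@B6, b@B4, c@B0, c@B6, e@B0, f@B4}
  B5:   IN={a@B3, a@B6, b@B4, b@B6, c@B0, c@B6, e@B0, f@B4, f@B5}   OUT={a@B5, b@B4, b@B6, c@B5, e@B0, f@B5}
  B6:   IN={a@B5, b@B4, b@B6, c@B5, e@B0, f@B5}   OUT={a@B6, b@B6, c@B6, e@B0, f@B5}
  B7:   IN={a@B6, b@B6, c@B0, c@B6, e@B0, f@B5}   OUT={a@B6, b@B6, c@B0, c@B6, e@B0, f@B7}
  B8:   IN={a@B3, a@B6, b@B4, b@B6, c@B0, c@B6, e@B0, f@B4, f@B7}   OUT={a@B3, a@B6, b@B4, b@B6, c@B0, c@B6, e@B8, f@B4, f@B7}
  B9:   IN={a@B3, a@B6, b@B4, b@B6, c@B0, c@B6, e@B8, f@B4, f@B7}   OUT={a@B3, a@B6, b@B4, b@B6, c@B0, c@B6, e@B8, f@B4, f@B7}

Merge at B9: IN[B9] = OUT[B8] = {a@B3, a@B6, b@B4, b@B6, c@B0, c@B6, e@B8, f@B4, f@B7}

Answer: {a@B3, a@B6, b@B4, b@B6, c@B0, c@B6, e@B8, f@B4, f@B7}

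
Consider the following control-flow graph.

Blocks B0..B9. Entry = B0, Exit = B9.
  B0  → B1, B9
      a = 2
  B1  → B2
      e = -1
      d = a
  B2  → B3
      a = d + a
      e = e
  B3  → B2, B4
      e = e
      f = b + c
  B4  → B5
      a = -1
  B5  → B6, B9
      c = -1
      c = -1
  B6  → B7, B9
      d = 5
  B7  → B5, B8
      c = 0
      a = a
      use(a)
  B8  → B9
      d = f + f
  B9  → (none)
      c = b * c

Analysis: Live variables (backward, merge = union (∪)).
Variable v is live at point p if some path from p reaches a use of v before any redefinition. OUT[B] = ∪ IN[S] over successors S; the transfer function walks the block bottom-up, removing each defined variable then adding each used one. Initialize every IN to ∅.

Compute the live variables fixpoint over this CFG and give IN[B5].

Converged values:
  B0: | IN={b, c} | OUT={a, b, c}
  B1: | IN={a, b, c} | OUT={a, b, c, d, e}
  B2: | IN={a, b, c, d, e} | OUT={a, b, c, d, e}
  B3: | IN={a, b, c, d, e} | OUT={a, b, c, d, e, f}
  B4: | IN={b, f} | OUT={a, b, f}
  B5: | IN={a, b, f} | OUT={a, b, c, f}
  B6: | IN={a, b, c, f} | OUT={a, b, c, f}
  B7: | IN={a, b, f} | OUT={a, b, c, f}
  B8: | IN={b, c, f} | OUT={b, c}
  B9: | IN={b, c} | OUT={}

Merge at B5: OUT[B5] = IN[B6] ⊔ IN[B9] = {a, b, c, f}
Applying B5's transfer function to that OUT value gives IN[B5] (row B5 above).

Answer: {a, b, f}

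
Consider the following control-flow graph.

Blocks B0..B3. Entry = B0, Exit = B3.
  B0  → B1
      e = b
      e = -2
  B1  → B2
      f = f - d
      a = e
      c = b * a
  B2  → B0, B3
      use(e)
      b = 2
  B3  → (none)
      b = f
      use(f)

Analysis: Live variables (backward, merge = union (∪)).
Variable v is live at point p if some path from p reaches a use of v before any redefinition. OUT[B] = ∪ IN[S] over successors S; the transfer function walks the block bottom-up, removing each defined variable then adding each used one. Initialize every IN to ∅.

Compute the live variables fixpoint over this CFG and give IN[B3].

Answer: {f}

Derivation:
Per-block solution:
  B0:  IN={b, d, f}  OUT={b, d, e, f}
  B1:  IN={b, d, e, f}  OUT={d, e, f}
  B2:  IN={d, e, f}  OUT={b, d, f}
  B3:  IN={f}  OUT={}

B3 is the boundary node: OUT[B3] = {}
Applying B3's transfer function to that OUT value gives IN[B3] (row B3 above).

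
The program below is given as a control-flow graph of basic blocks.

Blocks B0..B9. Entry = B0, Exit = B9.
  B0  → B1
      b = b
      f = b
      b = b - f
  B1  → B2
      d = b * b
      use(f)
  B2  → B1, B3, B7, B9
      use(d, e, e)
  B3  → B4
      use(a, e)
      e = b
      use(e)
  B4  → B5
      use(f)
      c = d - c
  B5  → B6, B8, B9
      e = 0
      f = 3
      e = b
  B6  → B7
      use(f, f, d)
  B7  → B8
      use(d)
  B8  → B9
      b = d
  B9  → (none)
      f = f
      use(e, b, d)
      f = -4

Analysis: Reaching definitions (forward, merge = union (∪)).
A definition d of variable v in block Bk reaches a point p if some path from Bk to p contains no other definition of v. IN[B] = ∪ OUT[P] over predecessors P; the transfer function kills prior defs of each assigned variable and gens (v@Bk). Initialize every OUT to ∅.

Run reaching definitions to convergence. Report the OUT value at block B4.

Answer: {b@B0, c@B4, d@B1, e@B3, f@B0}

Trace:
Per-block solution:
  B0:   IN={}   OUT={b@B0, f@B0}
  B1:   IN={b@B0, d@B1, f@B0}   OUT={b@B0, d@B1, f@B0}
  B2:   IN={b@B0, d@B1, f@B0}   OUT={b@B0, d@B1, f@B0}
  B3:   IN={b@B0, d@B1, f@B0}   OUT={b@B0, d@B1, e@B3, f@B0}
  B4:   IN={b@B0, d@B1, e@B3, f@B0}   OUT={b@B0, c@B4, d@B1, e@B3, f@B0}
  B5:   IN={b@B0, c@B4, d@B1, e@B3, f@B0}   OUT={b@B0, c@B4, d@B1, e@B5, f@B5}
  B6:   IN={b@B0, c@B4, d@B1, e@B5, f@B5}   OUT={b@B0, c@B4, d@B1, e@B5, f@B5}
  B7:   IN={b@B0, c@B4, d@B1, e@B5, f@B0, f@B5}   OUT={b@B0, c@B4, d@B1, e@B5, f@B0, f@B5}
  B8:   IN={b@B0, c@B4, d@B1, e@B5, f@B0, f@B5}   OUT={b@B8, c@B4, d@B1, e@B5, f@B0, f@B5}
  B9:   IN={b@B0, b@B8, c@B4, d@B1, e@B5, f@B0, f@B5}   OUT={b@B0, b@B8, c@B4, d@B1, e@B5, f@B9}

Merge at B4: IN[B4] = OUT[B3] = {b@B0, d@B1, e@B3, f@B0}
Applying B4's transfer function to that IN value gives OUT[B4] (row B4 above).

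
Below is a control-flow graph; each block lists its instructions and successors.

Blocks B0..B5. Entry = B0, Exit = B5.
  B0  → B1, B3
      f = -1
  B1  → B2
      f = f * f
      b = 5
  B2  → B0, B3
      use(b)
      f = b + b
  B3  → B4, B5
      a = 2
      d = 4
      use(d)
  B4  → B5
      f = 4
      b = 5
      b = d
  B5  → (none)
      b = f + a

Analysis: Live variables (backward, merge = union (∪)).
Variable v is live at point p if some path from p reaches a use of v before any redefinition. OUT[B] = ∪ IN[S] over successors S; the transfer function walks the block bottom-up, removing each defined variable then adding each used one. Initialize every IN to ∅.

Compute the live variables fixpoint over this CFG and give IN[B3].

Per-block solution:
  B0: | IN={} | OUT={f}
  B1: | IN={f} | OUT={b}
  B2: | IN={b} | OUT={f}
  B3: | IN={f} | OUT={a, d, f}
  B4: | IN={a, d} | OUT={a, f}
  B5: | IN={a, f} | OUT={}

Merge at B3: OUT[B3] = IN[B4] ⊔ IN[B5] = {a, d, f}
Applying B3's transfer function to that OUT value gives IN[B3] (row B3 above).

Answer: {f}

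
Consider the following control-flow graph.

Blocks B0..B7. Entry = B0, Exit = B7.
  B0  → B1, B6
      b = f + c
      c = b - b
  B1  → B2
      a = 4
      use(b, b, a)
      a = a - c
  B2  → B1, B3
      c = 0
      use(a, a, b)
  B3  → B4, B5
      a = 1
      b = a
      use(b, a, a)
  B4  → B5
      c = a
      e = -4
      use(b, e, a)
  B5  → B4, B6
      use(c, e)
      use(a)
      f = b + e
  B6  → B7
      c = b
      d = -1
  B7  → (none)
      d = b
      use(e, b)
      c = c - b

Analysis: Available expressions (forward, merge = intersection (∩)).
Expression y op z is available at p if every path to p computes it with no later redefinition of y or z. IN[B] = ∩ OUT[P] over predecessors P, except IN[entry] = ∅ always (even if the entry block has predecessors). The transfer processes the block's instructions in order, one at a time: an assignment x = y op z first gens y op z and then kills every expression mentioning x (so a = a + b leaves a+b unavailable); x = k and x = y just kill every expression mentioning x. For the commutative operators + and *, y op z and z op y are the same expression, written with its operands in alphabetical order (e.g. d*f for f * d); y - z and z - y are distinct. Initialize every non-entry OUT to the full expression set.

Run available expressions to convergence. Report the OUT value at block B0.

Answer: {b-b}

Trace:
Per-block solution:
  B0: | IN={} | OUT={b-b}
  B1: | IN={b-b} | OUT={b-b}
  B2: | IN={b-b} | OUT={b-b}
  B3: | IN={b-b} | OUT={}
  B4: | IN={} | OUT={}
  B5: | IN={} | OUT={b+e}
  B6: | IN={} | OUT={}
  B7: | IN={} | OUT={}

B0 is the boundary node: IN[B0] = {}
Applying B0's transfer function to that IN value gives OUT[B0] (row B0 above).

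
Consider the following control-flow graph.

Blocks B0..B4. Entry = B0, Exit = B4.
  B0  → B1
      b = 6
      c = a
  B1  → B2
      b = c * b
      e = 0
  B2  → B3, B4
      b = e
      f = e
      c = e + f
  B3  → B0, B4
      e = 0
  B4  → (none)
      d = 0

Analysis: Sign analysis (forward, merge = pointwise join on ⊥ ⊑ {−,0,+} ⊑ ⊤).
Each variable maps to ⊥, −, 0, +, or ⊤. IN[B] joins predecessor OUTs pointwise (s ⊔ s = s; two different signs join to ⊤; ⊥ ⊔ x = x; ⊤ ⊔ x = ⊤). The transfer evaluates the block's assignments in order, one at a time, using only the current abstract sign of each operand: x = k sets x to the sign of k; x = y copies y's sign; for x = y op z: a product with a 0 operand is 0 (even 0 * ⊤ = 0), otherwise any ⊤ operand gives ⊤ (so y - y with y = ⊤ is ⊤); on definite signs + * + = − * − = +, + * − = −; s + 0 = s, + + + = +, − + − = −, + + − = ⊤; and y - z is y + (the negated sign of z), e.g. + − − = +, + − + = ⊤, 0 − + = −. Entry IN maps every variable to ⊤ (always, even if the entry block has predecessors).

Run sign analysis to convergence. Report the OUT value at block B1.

Answer: {a: ⊤, b: ⊤, c: ⊤, d: ⊤, e: 0, f: ⊤}

Derivation:
Fixpoint table:
  B0:   IN=(all ⊤)   OUT={b:+; rest ⊤}
  B1:   IN={b:+; rest ⊤}   OUT={e:0; rest ⊤}
  B2:   IN={e:0; rest ⊤}   OUT={b:0, c:0, e:0, f:0; rest ⊤}
  B3:   IN={b:0, c:0, e:0, f:0; rest ⊤}   OUT={b:0, c:0, e:0, f:0; rest ⊤}
  B4:   IN={b:0, c:0, e:0, f:0; rest ⊤}   OUT={b:0, c:0, d:0, e:0, f:0; rest ⊤}

Merge at B1: IN[B1] = OUT[B0] = {a: ⊤, b: +, c: ⊤, d: ⊤, e: ⊤, f: ⊤}
Applying B1's transfer function to that IN value gives OUT[B1] (row B1 above).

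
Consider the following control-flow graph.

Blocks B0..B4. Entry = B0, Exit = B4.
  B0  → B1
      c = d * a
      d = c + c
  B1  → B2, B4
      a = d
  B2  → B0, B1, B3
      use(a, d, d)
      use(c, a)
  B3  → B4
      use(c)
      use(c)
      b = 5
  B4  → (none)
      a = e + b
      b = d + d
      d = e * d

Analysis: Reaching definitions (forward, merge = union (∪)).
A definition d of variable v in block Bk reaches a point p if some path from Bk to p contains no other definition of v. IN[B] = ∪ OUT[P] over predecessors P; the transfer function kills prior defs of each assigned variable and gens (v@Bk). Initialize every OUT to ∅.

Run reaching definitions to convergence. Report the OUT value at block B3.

Per-block solution:
  B0:   IN={a@B1, c@B0, d@B0}   OUT={a@B1, c@B0, d@B0}
  B1:   IN={a@B1, c@B0, d@B0}   OUT={a@B1, c@B0, d@B0}
  B2:   IN={a@B1, c@B0, d@B0}   OUT={a@B1, c@B0, d@B0}
  B3:   IN={a@B1, c@B0, d@B0}   OUT={a@B1, b@B3, c@B0, d@B0}
  B4:   IN={a@B1, b@B3, c@B0, d@B0}   OUT={a@B4, b@B4, c@B0, d@B4}

Merge at B3: IN[B3] = OUT[B2] = {a@B1, c@B0, d@B0}
Applying B3's transfer function to that IN value gives OUT[B3] (row B3 above).

Answer: {a@B1, b@B3, c@B0, d@B0}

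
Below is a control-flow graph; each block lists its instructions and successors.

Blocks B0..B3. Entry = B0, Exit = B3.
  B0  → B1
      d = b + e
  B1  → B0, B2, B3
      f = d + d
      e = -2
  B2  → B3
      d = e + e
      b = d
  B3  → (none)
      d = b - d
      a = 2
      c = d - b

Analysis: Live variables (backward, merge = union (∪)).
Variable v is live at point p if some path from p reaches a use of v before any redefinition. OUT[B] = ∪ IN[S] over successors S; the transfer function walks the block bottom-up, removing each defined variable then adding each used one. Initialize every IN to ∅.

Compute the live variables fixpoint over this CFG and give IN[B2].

Converged values:
  B0:   IN={b, e}   OUT={b, d}
  B1:   IN={b, d}   OUT={b, d, e}
  B2:   IN={e}   OUT={b, d}
  B3:   IN={b, d}   OUT={}

Merge at B2: OUT[B2] = IN[B3] = {b, d}
Applying B2's transfer function to that OUT value gives IN[B2] (row B2 above).

Answer: {e}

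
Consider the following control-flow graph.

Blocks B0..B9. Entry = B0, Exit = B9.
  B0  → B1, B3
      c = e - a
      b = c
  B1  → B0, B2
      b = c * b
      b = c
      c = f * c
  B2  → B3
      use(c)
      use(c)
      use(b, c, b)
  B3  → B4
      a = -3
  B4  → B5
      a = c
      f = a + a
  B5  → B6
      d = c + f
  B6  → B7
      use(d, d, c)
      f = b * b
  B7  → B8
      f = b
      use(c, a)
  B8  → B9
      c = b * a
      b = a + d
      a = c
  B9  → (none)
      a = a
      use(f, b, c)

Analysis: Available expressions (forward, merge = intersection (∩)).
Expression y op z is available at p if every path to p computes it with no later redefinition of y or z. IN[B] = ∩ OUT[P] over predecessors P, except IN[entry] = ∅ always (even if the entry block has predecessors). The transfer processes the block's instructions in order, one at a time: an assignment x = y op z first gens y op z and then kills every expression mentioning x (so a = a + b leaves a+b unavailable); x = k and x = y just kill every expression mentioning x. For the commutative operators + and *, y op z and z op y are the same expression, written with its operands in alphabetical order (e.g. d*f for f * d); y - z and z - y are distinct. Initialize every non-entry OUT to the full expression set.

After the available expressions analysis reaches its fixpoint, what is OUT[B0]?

Converged values:
  B0:   IN={}   OUT={e-a}
  B1:   IN={e-a}   OUT={e-a}
  B2:   IN={e-a}   OUT={e-a}
  B3:   IN={e-a}   OUT={}
  B4:   IN={}   OUT={a+a}
  B5:   IN={a+a}   OUT={a+a, c+f}
  B6:   IN={a+a, c+f}   OUT={a+a, b*b}
  B7:   IN={a+a, b*b}   OUT={a+a, b*b}
  B8:   IN={a+a, b*b}   OUT={}
  B9:   IN={}   OUT={}

Merge at B0 (entry node, so the boundary value {} is joined with the incoming edge(s)): IN[B0] = {} ∩ OUT[B1] = {}
Applying B0's transfer function to that IN value gives OUT[B0] (row B0 above).

Answer: {e-a}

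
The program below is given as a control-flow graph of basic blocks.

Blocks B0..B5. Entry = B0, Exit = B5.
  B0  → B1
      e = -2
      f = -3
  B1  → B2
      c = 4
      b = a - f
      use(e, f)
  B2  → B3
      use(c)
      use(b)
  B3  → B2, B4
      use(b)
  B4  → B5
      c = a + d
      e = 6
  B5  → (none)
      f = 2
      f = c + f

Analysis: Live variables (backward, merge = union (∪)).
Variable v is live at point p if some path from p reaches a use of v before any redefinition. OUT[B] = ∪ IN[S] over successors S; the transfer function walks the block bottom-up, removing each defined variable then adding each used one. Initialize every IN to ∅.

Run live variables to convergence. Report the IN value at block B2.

Answer: {a, b, c, d}

Trace:
Fixpoint table:
  B0: | IN={a, d} | OUT={a, d, e, f}
  B1: | IN={a, d, e, f} | OUT={a, b, c, d}
  B2: | IN={a, b, c, d} | OUT={a, b, c, d}
  B3: | IN={a, b, c, d} | OUT={a, b, c, d}
  B4: | IN={a, d} | OUT={c}
  B5: | IN={c} | OUT={}

Merge at B2: OUT[B2] = IN[B3] = {a, b, c, d}
Applying B2's transfer function to that OUT value gives IN[B2] (row B2 above).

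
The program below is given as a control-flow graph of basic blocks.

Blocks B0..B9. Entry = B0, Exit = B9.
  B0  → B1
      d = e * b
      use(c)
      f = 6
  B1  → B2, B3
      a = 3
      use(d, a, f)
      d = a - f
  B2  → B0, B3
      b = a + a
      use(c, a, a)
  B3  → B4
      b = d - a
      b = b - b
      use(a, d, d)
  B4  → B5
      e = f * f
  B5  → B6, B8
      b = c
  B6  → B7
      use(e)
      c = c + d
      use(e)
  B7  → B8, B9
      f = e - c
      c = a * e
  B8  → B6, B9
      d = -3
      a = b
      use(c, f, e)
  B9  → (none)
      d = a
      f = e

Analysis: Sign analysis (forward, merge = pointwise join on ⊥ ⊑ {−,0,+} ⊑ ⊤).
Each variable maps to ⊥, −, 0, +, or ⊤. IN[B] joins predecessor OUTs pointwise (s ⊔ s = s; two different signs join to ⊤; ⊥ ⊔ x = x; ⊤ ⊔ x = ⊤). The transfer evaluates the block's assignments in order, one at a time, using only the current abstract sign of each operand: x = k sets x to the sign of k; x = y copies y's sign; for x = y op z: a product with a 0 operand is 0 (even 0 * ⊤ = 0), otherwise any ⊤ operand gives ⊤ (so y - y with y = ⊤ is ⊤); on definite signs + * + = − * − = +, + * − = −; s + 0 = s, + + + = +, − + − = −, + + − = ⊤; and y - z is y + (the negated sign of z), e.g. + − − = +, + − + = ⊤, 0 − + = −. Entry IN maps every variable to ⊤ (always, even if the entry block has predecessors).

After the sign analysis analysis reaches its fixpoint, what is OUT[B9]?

Answer: {a: ⊤, b: ⊤, c: ⊤, d: ⊤, e: +, f: +}

Trace:
Per-block solution:
  B0:  IN=(all ⊤)  OUT={f:+; rest ⊤}
  B1:  IN={f:+; rest ⊤}  OUT={a:+, f:+; rest ⊤}
  B2:  IN={a:+, f:+; rest ⊤}  OUT={a:+, b:+, f:+; rest ⊤}
  B3:  IN={a:+, f:+; rest ⊤}  OUT={a:+, f:+; rest ⊤}
  B4:  IN={a:+, f:+; rest ⊤}  OUT={a:+, e:+, f:+; rest ⊤}
  B5:  IN={a:+, e:+, f:+; rest ⊤}  OUT={a:+, e:+, f:+; rest ⊤}
  B6:  IN={e:+; rest ⊤}  OUT={e:+; rest ⊤}
  B7:  IN={e:+; rest ⊤}  OUT={e:+; rest ⊤}
  B8:  IN={e:+; rest ⊤}  OUT={d:-, e:+; rest ⊤}
  B9:  IN={e:+; rest ⊤}  OUT={e:+, f:+; rest ⊤}

Merge at B9: IN[B9] = OUT[B7] ⊔ OUT[B8] = {a: ⊤, b: ⊤, c: ⊤, d: ⊤, e: +, f: ⊤}
Applying B9's transfer function to that IN value gives OUT[B9] (row B9 above).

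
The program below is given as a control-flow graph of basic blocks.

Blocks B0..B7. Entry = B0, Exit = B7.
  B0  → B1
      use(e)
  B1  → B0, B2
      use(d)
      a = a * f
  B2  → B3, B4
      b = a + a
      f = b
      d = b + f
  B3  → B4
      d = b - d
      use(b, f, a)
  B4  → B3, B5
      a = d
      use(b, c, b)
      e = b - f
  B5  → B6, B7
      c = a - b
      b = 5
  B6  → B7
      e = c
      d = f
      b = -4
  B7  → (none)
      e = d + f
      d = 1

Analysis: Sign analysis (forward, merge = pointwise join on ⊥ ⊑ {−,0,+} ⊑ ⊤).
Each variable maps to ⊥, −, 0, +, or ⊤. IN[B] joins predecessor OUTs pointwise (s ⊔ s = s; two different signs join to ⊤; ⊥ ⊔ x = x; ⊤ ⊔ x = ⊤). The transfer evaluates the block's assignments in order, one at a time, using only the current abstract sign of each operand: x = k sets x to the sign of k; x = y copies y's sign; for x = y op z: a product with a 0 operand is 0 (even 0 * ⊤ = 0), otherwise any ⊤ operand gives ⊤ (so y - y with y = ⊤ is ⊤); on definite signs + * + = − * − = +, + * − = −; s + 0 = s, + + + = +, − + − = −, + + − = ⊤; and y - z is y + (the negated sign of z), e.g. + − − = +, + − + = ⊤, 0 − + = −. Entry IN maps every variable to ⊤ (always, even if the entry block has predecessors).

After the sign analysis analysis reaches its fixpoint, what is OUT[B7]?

Per-block solution:
  B0:   IN=(all ⊤)   OUT=(all ⊤)
  B1:   IN=(all ⊤)   OUT=(all ⊤)
  B2:   IN=(all ⊤)   OUT=(all ⊤)
  B3:   IN=(all ⊤)   OUT=(all ⊤)
  B4:   IN=(all ⊤)   OUT=(all ⊤)
  B5:   IN=(all ⊤)   OUT={b:+; rest ⊤}
  B6:   IN={b:+; rest ⊤}   OUT={b:-; rest ⊤}
  B7:   IN=(all ⊤)   OUT={d:+; rest ⊤}

Merge at B7: IN[B7] = OUT[B5] ⊔ OUT[B6] = {a: ⊤, b: ⊤, c: ⊤, d: ⊤, e: ⊤, f: ⊤}
Applying B7's transfer function to that IN value gives OUT[B7] (row B7 above).

Answer: {a: ⊤, b: ⊤, c: ⊤, d: +, e: ⊤, f: ⊤}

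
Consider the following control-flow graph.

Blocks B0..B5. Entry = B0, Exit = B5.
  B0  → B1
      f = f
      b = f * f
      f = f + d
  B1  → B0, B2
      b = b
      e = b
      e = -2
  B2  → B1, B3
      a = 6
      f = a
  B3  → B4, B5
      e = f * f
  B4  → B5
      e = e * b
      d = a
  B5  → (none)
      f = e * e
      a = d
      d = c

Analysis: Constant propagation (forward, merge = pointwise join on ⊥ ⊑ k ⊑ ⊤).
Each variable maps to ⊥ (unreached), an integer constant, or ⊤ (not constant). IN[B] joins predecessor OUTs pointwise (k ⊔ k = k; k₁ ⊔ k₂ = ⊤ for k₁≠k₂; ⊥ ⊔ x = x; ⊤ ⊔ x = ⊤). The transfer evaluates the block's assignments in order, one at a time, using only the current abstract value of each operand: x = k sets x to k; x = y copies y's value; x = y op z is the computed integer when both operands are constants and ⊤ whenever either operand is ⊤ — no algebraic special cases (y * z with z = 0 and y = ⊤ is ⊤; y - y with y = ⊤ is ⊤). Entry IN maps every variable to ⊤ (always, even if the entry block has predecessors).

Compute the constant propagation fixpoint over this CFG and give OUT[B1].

Answer: {a: ⊤, b: ⊤, c: ⊤, d: ⊤, e: -2, f: ⊤}

Trace:
Converged values:
  B0: | IN=(all ⊤) | OUT=(all ⊤)
  B1: | IN=(all ⊤) | OUT={e:-2; rest ⊤}
  B2: | IN={e:-2; rest ⊤} | OUT={a:6, e:-2, f:6; rest ⊤}
  B3: | IN={a:6, e:-2, f:6; rest ⊤} | OUT={a:6, e:36, f:6; rest ⊤}
  B4: | IN={a:6, e:36, f:6; rest ⊤} | OUT={a:6, d:6, f:6; rest ⊤}
  B5: | IN={a:6, f:6; rest ⊤} | OUT=(all ⊤)

Merge at B1: IN[B1] = OUT[B0] ⊔ OUT[B2] = {a: ⊤, b: ⊤, c: ⊤, d: ⊤, e: ⊤, f: ⊤}
Applying B1's transfer function to that IN value gives OUT[B1] (row B1 above).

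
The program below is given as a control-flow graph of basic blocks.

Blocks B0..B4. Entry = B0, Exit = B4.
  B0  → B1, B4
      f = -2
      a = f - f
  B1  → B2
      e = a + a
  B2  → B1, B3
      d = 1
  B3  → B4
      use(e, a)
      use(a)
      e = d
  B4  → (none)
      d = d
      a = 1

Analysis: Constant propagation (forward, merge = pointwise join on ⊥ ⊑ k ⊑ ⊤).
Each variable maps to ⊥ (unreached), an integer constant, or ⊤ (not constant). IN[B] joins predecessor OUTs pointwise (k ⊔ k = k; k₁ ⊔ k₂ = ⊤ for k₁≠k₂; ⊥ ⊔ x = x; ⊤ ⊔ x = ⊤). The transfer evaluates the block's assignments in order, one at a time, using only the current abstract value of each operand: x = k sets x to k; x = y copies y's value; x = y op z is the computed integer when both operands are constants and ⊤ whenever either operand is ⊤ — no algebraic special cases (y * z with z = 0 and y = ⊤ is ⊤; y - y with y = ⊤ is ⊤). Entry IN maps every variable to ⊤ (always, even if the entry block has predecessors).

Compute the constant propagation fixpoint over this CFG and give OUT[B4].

Per-block solution:
  B0:   IN=(all ⊤)   OUT={a:0, f:-2; rest ⊤}
  B1:   IN={a:0, f:-2; rest ⊤}   OUT={a:0, e:0, f:-2; rest ⊤}
  B2:   IN={a:0, e:0, f:-2; rest ⊤}   OUT={a:0, d:1, e:0, f:-2; rest ⊤}
  B3:   IN={a:0, d:1, e:0, f:-2; rest ⊤}   OUT={a:0, d:1, e:1, f:-2; rest ⊤}
  B4:   IN={a:0, f:-2; rest ⊤}   OUT={a:1, f:-2; rest ⊤}

Merge at B4: IN[B4] = OUT[B0] ⊔ OUT[B3] = {a: 0, b: ⊤, c: ⊤, d: ⊤, e: ⊤, f: -2}
Applying B4's transfer function to that IN value gives OUT[B4] (row B4 above).

Answer: {a: 1, b: ⊤, c: ⊤, d: ⊤, e: ⊤, f: -2}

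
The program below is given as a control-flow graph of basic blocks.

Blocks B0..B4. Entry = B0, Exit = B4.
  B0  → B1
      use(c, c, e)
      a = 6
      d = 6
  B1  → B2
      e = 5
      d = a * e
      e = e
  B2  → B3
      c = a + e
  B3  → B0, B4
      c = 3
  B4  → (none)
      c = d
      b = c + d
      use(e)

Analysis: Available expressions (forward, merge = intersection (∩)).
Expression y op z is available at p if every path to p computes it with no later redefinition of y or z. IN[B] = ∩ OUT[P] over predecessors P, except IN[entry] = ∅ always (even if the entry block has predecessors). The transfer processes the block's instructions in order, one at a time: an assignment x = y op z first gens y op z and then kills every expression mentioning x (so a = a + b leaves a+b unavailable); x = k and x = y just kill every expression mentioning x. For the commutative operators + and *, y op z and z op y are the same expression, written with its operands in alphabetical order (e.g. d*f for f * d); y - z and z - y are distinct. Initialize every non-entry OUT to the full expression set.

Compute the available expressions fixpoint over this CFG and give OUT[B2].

Answer: {a+e}

Working:
Per-block solution:
  B0:  IN={}  OUT={}
  B1:  IN={}  OUT={}
  B2:  IN={}  OUT={a+e}
  B3:  IN={a+e}  OUT={a+e}
  B4:  IN={a+e}  OUT={a+e, c+d}

Merge at B2: IN[B2] = OUT[B1] = {}
Applying B2's transfer function to that IN value gives OUT[B2] (row B2 above).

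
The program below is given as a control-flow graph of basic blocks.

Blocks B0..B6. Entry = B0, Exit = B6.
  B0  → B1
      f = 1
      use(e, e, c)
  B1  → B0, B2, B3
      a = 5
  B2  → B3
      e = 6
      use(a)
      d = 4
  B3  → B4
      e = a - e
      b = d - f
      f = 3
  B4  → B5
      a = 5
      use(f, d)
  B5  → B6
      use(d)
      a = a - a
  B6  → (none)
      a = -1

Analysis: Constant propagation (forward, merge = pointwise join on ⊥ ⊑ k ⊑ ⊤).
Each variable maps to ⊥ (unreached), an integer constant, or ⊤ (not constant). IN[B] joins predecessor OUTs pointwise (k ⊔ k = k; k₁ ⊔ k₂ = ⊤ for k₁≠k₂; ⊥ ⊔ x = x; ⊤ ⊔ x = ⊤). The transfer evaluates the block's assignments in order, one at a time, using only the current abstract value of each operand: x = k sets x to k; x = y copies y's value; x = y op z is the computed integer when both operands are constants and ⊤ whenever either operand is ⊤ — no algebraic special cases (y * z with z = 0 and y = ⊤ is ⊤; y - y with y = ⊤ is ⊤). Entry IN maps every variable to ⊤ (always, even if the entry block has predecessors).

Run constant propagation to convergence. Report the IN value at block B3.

Fixpoint table:
  B0: | IN=(all ⊤) | OUT={f:1; rest ⊤}
  B1: | IN={f:1; rest ⊤} | OUT={a:5, f:1; rest ⊤}
  B2: | IN={a:5, f:1; rest ⊤} | OUT={a:5, d:4, e:6, f:1; rest ⊤}
  B3: | IN={a:5, f:1; rest ⊤} | OUT={a:5, f:3; rest ⊤}
  B4: | IN={a:5, f:3; rest ⊤} | OUT={a:5, f:3; rest ⊤}
  B5: | IN={a:5, f:3; rest ⊤} | OUT={a:0, f:3; rest ⊤}
  B6: | IN={a:0, f:3; rest ⊤} | OUT={a:-1, f:3; rest ⊤}

Merge at B3: IN[B3] = OUT[B1] ⊔ OUT[B2] = {a: 5, b: ⊤, c: ⊤, d: ⊤, e: ⊤, f: 1}

Answer: {a: 5, b: ⊤, c: ⊤, d: ⊤, e: ⊤, f: 1}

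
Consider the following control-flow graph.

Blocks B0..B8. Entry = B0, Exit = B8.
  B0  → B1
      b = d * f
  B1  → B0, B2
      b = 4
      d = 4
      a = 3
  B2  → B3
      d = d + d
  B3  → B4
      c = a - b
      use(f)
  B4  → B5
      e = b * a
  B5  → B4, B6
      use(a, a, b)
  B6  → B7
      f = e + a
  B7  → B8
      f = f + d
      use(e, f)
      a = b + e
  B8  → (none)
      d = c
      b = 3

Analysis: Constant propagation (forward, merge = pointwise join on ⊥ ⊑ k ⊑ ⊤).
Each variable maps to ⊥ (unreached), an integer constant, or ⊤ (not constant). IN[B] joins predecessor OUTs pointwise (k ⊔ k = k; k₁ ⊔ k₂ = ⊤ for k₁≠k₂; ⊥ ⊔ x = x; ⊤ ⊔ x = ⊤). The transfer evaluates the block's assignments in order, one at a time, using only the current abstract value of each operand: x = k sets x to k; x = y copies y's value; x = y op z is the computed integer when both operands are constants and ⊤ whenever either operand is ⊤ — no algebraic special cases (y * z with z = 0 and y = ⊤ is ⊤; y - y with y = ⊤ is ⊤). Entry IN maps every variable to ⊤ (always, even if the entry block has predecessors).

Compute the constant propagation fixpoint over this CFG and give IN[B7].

Answer: {a: 3, b: 4, c: -1, d: 8, e: 12, f: 15}

Trace:
Per-block solution:
  B0:   IN=(all ⊤)   OUT=(all ⊤)
  B1:   IN=(all ⊤)   OUT={a:3, b:4, d:4; rest ⊤}
  B2:   IN={a:3, b:4, d:4; rest ⊤}   OUT={a:3, b:4, d:8; rest ⊤}
  B3:   IN={a:3, b:4, d:8; rest ⊤}   OUT={a:3, b:4, c:-1, d:8; rest ⊤}
  B4:   IN={a:3, b:4, c:-1, d:8; rest ⊤}   OUT={a:3, b:4, c:-1, d:8, e:12; rest ⊤}
  B5:   IN={a:3, b:4, c:-1, d:8, e:12; rest ⊤}   OUT={a:3, b:4, c:-1, d:8, e:12; rest ⊤}
  B6:   IN={a:3, b:4, c:-1, d:8, e:12; rest ⊤}   OUT={a:3, b:4, c:-1, d:8, e:12, f:15; rest ⊤}
  B7:   IN={a:3, b:4, c:-1, d:8, e:12, f:15; rest ⊤}   OUT={a:16, b:4, c:-1, d:8, e:12, f:23; rest ⊤}
  B8:   IN={a:16, b:4, c:-1, d:8, e:12, f:23; rest ⊤}   OUT={a:16, b:3, c:-1, d:-1, e:12, f:23; rest ⊤}

Merge at B7: IN[B7] = OUT[B6] = {a: 3, b: 4, c: -1, d: 8, e: 12, f: 15}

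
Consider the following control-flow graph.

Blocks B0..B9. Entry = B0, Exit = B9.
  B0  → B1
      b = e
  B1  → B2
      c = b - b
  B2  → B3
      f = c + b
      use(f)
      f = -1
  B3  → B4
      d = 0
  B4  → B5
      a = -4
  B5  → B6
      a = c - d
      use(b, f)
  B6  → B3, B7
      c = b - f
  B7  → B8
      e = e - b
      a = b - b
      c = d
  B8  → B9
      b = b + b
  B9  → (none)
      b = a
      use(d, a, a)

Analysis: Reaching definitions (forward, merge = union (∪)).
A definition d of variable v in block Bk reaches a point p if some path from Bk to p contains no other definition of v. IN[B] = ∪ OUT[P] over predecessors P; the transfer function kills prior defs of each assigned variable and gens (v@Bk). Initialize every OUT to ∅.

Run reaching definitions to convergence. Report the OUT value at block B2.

Fixpoint table:
  B0: | IN={} | OUT={b@B0}
  B1: | IN={b@B0} | OUT={b@B0, c@B1}
  B2: | IN={b@B0, c@B1} | OUT={b@B0, c@B1, f@B2}
  B3: | IN={a@B5, b@B0, c@B1, c@B6, d@B3, f@B2} | OUT={a@B5, b@B0, c@B1, c@B6, d@B3, f@B2}
  B4: | IN={a@B5, b@B0, c@B1, c@B6, d@B3, f@B2} | OUT={a@B4, b@B0, c@B1, c@B6, d@B3, f@B2}
  B5: | IN={a@B4, b@B0, c@B1, c@B6, d@B3, f@B2} | OUT={a@B5, b@B0, c@B1, c@B6, d@B3, f@B2}
  B6: | IN={a@B5, b@B0, c@B1, c@B6, d@B3, f@B2} | OUT={a@B5, b@B0, c@B6, d@B3, f@B2}
  B7: | IN={a@B5, b@B0, c@B6, d@B3, f@B2} | OUT={a@B7, b@B0, c@B7, d@B3, e@B7, f@B2}
  B8: | IN={a@B7, b@B0, c@B7, d@B3, e@B7, f@B2} | OUT={a@B7, b@B8, c@B7, d@B3, e@B7, f@B2}
  B9: | IN={a@B7, b@B8, c@B7, d@B3, e@B7, f@B2} | OUT={a@B7, b@B9, c@B7, d@B3, e@B7, f@B2}

Merge at B2: IN[B2] = OUT[B1] = {b@B0, c@B1}
Applying B2's transfer function to that IN value gives OUT[B2] (row B2 above).

Answer: {b@B0, c@B1, f@B2}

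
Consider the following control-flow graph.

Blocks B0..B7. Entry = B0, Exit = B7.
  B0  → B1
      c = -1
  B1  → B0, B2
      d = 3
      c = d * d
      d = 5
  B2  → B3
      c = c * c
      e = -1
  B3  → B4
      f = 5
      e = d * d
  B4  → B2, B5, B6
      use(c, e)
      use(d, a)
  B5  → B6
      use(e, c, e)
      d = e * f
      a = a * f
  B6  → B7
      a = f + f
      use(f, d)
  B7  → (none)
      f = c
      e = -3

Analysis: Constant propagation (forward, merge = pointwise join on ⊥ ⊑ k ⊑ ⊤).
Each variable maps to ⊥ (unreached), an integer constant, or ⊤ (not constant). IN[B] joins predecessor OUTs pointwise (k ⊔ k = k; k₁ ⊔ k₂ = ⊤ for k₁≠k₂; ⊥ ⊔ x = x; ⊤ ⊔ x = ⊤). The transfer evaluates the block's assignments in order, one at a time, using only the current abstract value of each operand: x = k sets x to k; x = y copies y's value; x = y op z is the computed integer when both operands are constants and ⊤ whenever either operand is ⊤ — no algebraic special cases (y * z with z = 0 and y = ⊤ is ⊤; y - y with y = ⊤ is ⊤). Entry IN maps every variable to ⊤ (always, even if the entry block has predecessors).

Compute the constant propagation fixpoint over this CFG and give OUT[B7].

Converged values:
  B0: | IN=(all ⊤) | OUT={c:-1; rest ⊤}
  B1: | IN={c:-1; rest ⊤} | OUT={c:9, d:5; rest ⊤}
  B2: | IN={d:5; rest ⊤} | OUT={d:5, e:-1; rest ⊤}
  B3: | IN={d:5, e:-1; rest ⊤} | OUT={d:5, e:25, f:5; rest ⊤}
  B4: | IN={d:5, e:25, f:5; rest ⊤} | OUT={d:5, e:25, f:5; rest ⊤}
  B5: | IN={d:5, e:25, f:5; rest ⊤} | OUT={d:125, e:25, f:5; rest ⊤}
  B6: | IN={e:25, f:5; rest ⊤} | OUT={a:10, e:25, f:5; rest ⊤}
  B7: | IN={a:10, e:25, f:5; rest ⊤} | OUT={a:10, e:-3; rest ⊤}

Merge at B7: IN[B7] = OUT[B6] = {a: 10, b: ⊤, c: ⊤, d: ⊤, e: 25, f: 5}
Applying B7's transfer function to that IN value gives OUT[B7] (row B7 above).

Answer: {a: 10, b: ⊤, c: ⊤, d: ⊤, e: -3, f: ⊤}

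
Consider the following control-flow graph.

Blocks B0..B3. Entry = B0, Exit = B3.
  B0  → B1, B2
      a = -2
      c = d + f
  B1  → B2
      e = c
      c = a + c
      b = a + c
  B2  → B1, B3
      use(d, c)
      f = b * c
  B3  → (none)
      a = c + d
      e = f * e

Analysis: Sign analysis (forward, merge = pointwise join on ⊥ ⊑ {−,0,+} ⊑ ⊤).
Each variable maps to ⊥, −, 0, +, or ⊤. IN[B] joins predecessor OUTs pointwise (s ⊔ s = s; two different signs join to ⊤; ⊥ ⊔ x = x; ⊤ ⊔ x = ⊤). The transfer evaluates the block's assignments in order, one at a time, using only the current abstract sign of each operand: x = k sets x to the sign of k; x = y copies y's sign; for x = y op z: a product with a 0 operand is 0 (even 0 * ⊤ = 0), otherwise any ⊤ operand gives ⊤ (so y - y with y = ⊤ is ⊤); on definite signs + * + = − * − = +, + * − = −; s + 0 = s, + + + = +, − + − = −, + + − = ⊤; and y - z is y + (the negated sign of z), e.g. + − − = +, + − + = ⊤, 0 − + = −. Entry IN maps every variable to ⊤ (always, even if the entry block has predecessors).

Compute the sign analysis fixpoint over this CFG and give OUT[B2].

Converged values:
  B0:  IN=(all ⊤)  OUT={a:-; rest ⊤}
  B1:  IN={a:-; rest ⊤}  OUT={a:-; rest ⊤}
  B2:  IN={a:-; rest ⊤}  OUT={a:-; rest ⊤}
  B3:  IN={a:-; rest ⊤}  OUT=(all ⊤)

Merge at B2: IN[B2] = OUT[B0] ⊔ OUT[B1] = {a: -, b: ⊤, c: ⊤, d: ⊤, e: ⊤, f: ⊤}
Applying B2's transfer function to that IN value gives OUT[B2] (row B2 above).

Answer: {a: -, b: ⊤, c: ⊤, d: ⊤, e: ⊤, f: ⊤}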